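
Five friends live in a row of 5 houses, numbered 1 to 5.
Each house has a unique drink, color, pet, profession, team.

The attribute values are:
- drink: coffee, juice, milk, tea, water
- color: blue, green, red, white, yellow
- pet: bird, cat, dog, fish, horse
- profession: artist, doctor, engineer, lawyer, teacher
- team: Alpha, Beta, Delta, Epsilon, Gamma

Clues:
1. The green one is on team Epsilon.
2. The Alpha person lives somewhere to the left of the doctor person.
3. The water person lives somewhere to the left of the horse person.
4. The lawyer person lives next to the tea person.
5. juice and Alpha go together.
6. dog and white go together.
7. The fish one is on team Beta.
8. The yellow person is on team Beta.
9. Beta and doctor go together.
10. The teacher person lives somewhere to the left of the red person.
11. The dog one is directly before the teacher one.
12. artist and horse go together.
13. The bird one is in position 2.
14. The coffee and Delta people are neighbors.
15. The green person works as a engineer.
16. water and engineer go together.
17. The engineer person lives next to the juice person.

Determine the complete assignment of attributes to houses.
Solution:

House | Drink | Color | Pet | Profession | Team
-----------------------------------------------
  1   | coffee | white | dog | lawyer | Gamma
  2   | tea | blue | bird | teacher | Delta
  3   | water | green | cat | engineer | Epsilon
  4   | juice | red | horse | artist | Alpha
  5   | milk | yellow | fish | doctor | Beta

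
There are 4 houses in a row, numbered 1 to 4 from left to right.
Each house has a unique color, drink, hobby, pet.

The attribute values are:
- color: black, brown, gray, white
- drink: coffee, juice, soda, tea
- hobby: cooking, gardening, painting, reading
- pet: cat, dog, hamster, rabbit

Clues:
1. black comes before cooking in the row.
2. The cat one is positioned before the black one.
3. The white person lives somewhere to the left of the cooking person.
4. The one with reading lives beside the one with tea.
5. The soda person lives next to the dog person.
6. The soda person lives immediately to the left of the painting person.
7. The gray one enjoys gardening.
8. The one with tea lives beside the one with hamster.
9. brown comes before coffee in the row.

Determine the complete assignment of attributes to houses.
Solution:

House | Color | Drink | Hobby | Pet
-----------------------------------
  1   | white | soda | reading | cat
  2   | black | tea | painting | dog
  3   | brown | juice | cooking | hamster
  4   | gray | coffee | gardening | rabbit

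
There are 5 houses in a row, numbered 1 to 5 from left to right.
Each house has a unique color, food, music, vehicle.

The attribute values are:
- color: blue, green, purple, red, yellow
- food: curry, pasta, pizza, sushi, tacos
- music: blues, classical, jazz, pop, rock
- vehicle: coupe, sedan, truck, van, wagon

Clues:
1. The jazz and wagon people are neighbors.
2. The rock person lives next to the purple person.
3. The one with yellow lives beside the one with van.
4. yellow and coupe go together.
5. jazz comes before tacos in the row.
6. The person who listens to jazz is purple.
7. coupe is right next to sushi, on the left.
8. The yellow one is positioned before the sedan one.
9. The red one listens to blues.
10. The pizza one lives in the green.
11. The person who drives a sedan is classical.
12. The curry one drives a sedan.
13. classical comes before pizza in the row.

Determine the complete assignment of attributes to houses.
Solution:

House | Color | Food | Music | Vehicle
--------------------------------------
  1   | yellow | pasta | rock | coupe
  2   | purple | sushi | jazz | van
  3   | red | tacos | blues | wagon
  4   | blue | curry | classical | sedan
  5   | green | pizza | pop | truck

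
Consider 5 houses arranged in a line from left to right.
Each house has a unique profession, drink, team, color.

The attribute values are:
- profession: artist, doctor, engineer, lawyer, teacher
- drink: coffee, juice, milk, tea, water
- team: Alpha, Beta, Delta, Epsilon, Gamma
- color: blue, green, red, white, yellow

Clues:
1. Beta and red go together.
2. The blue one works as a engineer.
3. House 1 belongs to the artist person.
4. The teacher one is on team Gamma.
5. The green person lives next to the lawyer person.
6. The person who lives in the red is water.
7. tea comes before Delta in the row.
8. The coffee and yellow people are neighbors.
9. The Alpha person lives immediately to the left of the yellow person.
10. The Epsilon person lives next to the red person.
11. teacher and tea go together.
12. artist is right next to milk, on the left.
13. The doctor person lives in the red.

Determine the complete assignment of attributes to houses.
Solution:

House | Profession | Drink | Team | Color
-----------------------------------------
  1   | artist | coffee | Alpha | green
  2   | lawyer | milk | Epsilon | yellow
  3   | doctor | water | Beta | red
  4   | teacher | tea | Gamma | white
  5   | engineer | juice | Delta | blue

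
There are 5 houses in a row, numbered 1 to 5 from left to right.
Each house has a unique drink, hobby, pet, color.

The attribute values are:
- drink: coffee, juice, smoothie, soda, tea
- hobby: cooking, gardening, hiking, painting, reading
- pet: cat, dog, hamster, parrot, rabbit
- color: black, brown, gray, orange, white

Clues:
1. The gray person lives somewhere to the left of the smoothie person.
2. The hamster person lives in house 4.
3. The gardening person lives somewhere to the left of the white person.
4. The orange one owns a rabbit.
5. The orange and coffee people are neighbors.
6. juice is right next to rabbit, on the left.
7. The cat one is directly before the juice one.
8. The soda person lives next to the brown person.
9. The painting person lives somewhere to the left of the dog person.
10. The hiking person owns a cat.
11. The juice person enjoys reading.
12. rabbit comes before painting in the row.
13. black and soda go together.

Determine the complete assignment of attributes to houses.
Solution:

House | Drink | Hobby | Pet | Color
-----------------------------------
  1   | soda | hiking | cat | black
  2   | juice | reading | parrot | brown
  3   | tea | gardening | rabbit | orange
  4   | coffee | painting | hamster | gray
  5   | smoothie | cooking | dog | white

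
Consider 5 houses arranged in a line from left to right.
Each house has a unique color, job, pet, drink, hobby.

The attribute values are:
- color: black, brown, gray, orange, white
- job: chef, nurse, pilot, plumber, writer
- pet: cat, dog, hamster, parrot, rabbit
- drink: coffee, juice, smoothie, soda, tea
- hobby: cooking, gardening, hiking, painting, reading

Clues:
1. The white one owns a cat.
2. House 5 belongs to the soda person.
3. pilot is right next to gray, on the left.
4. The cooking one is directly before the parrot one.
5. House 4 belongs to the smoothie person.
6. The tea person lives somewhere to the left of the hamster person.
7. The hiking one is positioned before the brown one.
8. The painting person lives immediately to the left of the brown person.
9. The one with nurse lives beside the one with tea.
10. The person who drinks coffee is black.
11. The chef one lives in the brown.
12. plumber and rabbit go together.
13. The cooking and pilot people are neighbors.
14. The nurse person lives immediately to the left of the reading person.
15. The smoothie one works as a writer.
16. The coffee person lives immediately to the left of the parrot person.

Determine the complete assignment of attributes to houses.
Solution:

House | Color | Job | Pet | Drink | Hobby
-----------------------------------------
  1   | black | nurse | dog | coffee | cooking
  2   | orange | pilot | parrot | tea | reading
  3   | gray | plumber | rabbit | juice | hiking
  4   | white | writer | cat | smoothie | painting
  5   | brown | chef | hamster | soda | gardening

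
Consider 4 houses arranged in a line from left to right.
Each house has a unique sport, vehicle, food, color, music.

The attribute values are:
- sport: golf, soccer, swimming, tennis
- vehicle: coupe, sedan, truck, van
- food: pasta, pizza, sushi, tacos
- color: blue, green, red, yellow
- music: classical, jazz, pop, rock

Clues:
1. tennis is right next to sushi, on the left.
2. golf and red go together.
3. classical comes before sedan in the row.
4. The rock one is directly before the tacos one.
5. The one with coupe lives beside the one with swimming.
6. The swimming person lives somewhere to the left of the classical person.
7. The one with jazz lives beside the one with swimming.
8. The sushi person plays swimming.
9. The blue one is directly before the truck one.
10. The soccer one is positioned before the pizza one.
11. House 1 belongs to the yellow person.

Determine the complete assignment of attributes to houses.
Solution:

House | Sport | Vehicle | Food | Color | Music
----------------------------------------------
  1   | tennis | coupe | pasta | yellow | jazz
  2   | swimming | van | sushi | blue | rock
  3   | soccer | truck | tacos | green | classical
  4   | golf | sedan | pizza | red | pop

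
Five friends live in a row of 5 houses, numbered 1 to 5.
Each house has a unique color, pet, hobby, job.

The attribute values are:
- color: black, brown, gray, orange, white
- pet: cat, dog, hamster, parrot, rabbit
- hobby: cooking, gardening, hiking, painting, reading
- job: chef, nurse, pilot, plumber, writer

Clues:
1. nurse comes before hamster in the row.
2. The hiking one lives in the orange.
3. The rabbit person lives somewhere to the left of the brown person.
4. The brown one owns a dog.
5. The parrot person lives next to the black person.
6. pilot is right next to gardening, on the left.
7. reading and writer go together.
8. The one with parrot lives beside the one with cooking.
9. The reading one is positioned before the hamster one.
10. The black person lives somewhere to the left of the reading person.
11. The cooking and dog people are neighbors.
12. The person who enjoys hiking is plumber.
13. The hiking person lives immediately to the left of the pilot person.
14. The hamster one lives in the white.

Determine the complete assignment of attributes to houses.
Solution:

House | Color | Pet | Hobby | Job
---------------------------------
  1   | orange | parrot | hiking | plumber
  2   | black | rabbit | cooking | pilot
  3   | brown | dog | gardening | nurse
  4   | gray | cat | reading | writer
  5   | white | hamster | painting | chef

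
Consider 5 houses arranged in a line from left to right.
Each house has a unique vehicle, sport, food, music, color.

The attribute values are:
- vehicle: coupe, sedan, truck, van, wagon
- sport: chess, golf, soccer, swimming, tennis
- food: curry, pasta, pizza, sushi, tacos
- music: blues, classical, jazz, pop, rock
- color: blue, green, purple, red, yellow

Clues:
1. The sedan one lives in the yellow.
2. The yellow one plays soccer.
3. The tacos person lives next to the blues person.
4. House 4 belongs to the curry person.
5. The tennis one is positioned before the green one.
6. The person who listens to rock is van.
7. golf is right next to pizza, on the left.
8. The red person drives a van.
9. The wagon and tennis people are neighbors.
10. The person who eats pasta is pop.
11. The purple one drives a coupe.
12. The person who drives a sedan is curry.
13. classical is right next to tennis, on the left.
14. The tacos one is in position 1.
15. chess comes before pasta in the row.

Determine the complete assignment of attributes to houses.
Solution:

House | Vehicle | Sport | Food | Music | Color
----------------------------------------------
  1   | wagon | golf | tacos | classical | blue
  2   | coupe | tennis | pizza | blues | purple
  3   | van | chess | sushi | rock | red
  4   | sedan | soccer | curry | jazz | yellow
  5   | truck | swimming | pasta | pop | green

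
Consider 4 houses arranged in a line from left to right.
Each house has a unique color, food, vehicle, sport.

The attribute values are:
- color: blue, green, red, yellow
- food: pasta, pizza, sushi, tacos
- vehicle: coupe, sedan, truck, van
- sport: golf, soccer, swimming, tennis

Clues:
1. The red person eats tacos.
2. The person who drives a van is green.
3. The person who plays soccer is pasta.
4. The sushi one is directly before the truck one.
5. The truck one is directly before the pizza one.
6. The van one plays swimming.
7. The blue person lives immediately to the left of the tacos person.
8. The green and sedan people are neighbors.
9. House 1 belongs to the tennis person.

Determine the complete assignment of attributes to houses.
Solution:

House | Color | Food | Vehicle | Sport
--------------------------------------
  1   | blue | sushi | coupe | tennis
  2   | red | tacos | truck | golf
  3   | green | pizza | van | swimming
  4   | yellow | pasta | sedan | soccer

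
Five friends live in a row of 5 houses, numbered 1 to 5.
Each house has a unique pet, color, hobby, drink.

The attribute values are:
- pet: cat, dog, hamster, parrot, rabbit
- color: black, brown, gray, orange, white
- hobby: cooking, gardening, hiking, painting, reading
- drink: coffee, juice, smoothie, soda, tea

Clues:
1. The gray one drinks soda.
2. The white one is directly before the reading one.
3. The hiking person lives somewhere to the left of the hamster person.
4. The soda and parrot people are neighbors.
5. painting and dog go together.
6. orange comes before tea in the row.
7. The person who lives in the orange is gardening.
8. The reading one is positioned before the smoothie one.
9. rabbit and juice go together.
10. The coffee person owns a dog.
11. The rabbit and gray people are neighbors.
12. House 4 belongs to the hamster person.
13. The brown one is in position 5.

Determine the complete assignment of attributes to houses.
Solution:

House | Pet | Color | Hobby | Drink
-----------------------------------
  1   | rabbit | white | hiking | juice
  2   | cat | gray | reading | soda
  3   | parrot | orange | gardening | smoothie
  4   | hamster | black | cooking | tea
  5   | dog | brown | painting | coffee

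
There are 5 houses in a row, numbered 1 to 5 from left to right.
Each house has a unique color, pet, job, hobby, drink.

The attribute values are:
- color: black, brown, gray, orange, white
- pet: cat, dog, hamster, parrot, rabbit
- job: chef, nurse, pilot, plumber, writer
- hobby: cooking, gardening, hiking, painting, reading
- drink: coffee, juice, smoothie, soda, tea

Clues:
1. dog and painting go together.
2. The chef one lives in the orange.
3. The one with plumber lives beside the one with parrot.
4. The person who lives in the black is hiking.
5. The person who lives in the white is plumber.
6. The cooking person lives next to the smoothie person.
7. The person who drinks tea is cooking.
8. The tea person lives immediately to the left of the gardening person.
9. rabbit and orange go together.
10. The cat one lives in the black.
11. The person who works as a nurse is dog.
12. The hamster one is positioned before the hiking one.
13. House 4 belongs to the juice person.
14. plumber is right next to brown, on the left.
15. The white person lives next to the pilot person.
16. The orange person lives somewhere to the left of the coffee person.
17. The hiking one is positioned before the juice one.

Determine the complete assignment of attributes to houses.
Solution:

House | Color | Pet | Job | Hobby | Drink
-----------------------------------------
  1   | white | hamster | plumber | cooking | tea
  2   | brown | parrot | pilot | gardening | smoothie
  3   | black | cat | writer | hiking | soda
  4   | orange | rabbit | chef | reading | juice
  5   | gray | dog | nurse | painting | coffee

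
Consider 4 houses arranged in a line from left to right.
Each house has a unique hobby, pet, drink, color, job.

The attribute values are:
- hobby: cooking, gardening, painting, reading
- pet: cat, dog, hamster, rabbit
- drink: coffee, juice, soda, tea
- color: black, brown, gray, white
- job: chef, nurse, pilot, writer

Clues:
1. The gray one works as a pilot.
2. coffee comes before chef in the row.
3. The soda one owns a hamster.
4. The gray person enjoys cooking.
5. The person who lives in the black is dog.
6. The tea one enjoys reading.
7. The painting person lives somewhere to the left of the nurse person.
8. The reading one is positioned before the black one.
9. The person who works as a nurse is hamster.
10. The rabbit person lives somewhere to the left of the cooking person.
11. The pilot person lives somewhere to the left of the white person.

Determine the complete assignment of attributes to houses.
Solution:

House | Hobby | Pet | Drink | Color | Job
-----------------------------------------
  1   | reading | rabbit | tea | brown | writer
  2   | cooking | cat | coffee | gray | pilot
  3   | painting | dog | juice | black | chef
  4   | gardening | hamster | soda | white | nurse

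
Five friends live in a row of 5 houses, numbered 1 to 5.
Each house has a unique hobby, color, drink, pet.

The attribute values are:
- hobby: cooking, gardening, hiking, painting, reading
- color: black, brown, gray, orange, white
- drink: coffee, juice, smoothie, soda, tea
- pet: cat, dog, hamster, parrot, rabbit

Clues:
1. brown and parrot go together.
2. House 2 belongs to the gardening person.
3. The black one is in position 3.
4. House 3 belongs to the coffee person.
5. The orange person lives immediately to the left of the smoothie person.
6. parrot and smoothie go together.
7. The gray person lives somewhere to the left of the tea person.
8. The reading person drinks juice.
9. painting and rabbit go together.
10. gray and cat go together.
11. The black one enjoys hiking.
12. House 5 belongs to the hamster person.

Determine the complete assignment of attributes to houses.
Solution:

House | Hobby | Color | Drink | Pet
-----------------------------------
  1   | painting | orange | soda | rabbit
  2   | gardening | brown | smoothie | parrot
  3   | hiking | black | coffee | dog
  4   | reading | gray | juice | cat
  5   | cooking | white | tea | hamster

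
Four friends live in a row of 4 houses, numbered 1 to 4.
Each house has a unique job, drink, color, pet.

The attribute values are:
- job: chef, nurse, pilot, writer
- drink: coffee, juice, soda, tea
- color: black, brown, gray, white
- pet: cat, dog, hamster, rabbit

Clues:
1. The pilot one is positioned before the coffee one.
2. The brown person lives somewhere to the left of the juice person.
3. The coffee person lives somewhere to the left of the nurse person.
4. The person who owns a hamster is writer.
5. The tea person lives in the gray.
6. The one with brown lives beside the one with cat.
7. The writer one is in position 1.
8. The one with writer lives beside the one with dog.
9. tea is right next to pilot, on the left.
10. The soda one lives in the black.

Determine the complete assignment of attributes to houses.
Solution:

House | Job | Drink | Color | Pet
---------------------------------
  1   | writer | tea | gray | hamster
  2   | pilot | soda | black | dog
  3   | chef | coffee | brown | rabbit
  4   | nurse | juice | white | cat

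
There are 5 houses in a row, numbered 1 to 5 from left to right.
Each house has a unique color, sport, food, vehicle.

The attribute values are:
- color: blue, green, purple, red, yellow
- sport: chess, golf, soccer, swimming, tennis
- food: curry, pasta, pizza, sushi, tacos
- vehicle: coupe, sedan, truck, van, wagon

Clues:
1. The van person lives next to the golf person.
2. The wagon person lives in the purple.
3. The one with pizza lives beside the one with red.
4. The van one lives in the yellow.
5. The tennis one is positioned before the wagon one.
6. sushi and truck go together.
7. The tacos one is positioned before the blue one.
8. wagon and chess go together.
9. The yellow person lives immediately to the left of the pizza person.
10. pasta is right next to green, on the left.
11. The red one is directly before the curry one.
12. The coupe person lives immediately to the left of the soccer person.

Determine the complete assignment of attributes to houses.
Solution:

House | Color | Sport | Food | Vehicle
--------------------------------------
  1   | yellow | tennis | pasta | van
  2   | green | golf | pizza | coupe
  3   | red | soccer | tacos | sedan
  4   | purple | chess | curry | wagon
  5   | blue | swimming | sushi | truck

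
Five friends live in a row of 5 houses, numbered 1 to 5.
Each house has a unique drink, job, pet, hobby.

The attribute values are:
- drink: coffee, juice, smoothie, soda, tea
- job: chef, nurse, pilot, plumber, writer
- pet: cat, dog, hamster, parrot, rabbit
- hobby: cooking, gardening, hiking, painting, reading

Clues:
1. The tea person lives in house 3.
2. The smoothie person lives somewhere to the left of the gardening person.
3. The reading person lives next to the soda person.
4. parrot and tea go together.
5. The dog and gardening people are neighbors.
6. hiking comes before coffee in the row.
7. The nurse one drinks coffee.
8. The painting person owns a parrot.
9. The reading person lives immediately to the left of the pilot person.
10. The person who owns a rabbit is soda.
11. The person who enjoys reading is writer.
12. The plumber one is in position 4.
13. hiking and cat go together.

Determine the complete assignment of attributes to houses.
Solution:

House | Drink | Job | Pet | Hobby
---------------------------------
  1   | smoothie | writer | dog | reading
  2   | soda | pilot | rabbit | gardening
  3   | tea | chef | parrot | painting
  4   | juice | plumber | cat | hiking
  5   | coffee | nurse | hamster | cooking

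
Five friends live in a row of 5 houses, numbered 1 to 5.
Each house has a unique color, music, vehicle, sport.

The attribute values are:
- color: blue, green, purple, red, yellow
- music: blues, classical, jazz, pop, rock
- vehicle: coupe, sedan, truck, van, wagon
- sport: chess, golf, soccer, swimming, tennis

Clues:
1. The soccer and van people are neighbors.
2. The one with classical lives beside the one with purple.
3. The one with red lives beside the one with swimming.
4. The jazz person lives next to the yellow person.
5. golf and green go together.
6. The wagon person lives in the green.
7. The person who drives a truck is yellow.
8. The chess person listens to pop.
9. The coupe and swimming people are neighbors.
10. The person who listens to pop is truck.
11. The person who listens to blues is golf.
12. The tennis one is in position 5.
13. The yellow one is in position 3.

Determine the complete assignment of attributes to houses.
Solution:

House | Color | Music | Vehicle | Sport
---------------------------------------
  1   | red | classical | coupe | soccer
  2   | purple | jazz | van | swimming
  3   | yellow | pop | truck | chess
  4   | green | blues | wagon | golf
  5   | blue | rock | sedan | tennis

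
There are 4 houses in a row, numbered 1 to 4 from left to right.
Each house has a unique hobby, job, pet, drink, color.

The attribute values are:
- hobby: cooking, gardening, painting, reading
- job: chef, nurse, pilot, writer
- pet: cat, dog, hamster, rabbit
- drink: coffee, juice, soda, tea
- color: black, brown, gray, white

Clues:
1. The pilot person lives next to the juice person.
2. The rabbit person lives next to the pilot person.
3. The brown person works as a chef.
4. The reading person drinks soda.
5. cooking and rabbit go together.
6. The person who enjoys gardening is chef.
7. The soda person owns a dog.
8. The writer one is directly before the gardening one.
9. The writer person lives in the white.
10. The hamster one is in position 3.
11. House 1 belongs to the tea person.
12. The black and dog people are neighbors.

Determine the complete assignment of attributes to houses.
Solution:

House | Hobby | Job | Pet | Drink | Color
-----------------------------------------
  1   | cooking | nurse | rabbit | tea | black
  2   | reading | pilot | dog | soda | gray
  3   | painting | writer | hamster | juice | white
  4   | gardening | chef | cat | coffee | brown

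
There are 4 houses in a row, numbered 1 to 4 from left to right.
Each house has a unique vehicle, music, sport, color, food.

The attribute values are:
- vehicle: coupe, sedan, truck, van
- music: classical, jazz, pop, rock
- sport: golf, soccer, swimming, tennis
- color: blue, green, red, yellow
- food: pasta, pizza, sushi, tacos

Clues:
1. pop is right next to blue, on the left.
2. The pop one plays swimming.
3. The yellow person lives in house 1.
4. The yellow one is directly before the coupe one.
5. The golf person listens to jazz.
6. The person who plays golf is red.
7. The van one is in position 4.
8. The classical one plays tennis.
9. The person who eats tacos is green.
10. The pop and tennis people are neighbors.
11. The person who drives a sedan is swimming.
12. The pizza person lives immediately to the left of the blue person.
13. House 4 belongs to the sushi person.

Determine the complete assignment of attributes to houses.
Solution:

House | Vehicle | Music | Sport | Color | Food
----------------------------------------------
  1   | sedan | pop | swimming | yellow | pizza
  2   | coupe | classical | tennis | blue | pasta
  3   | truck | rock | soccer | green | tacos
  4   | van | jazz | golf | red | sushi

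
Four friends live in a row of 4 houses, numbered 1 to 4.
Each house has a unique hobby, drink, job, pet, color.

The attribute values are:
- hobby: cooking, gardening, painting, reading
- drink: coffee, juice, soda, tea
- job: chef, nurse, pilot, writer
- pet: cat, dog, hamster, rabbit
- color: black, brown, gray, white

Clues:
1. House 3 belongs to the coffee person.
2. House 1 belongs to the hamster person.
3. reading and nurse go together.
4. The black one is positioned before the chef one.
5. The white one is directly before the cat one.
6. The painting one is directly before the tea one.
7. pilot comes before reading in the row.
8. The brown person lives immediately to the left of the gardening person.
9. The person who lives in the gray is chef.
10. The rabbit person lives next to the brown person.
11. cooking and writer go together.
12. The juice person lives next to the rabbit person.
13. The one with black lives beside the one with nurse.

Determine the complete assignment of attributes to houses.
Solution:

House | Hobby | Drink | Job | Pet | Color
-----------------------------------------
  1   | painting | juice | pilot | hamster | black
  2   | reading | tea | nurse | rabbit | white
  3   | cooking | coffee | writer | cat | brown
  4   | gardening | soda | chef | dog | gray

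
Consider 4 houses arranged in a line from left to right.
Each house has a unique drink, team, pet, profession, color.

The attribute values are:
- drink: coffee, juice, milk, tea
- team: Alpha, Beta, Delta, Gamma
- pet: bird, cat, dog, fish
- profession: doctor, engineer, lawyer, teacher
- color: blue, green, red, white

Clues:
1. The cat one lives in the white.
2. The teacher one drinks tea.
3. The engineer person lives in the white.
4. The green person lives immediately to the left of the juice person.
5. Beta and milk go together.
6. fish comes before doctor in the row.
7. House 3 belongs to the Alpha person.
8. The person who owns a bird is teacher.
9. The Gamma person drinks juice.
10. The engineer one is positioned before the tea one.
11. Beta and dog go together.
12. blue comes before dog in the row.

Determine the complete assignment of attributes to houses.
Solution:

House | Drink | Team | Pet | Profession | Color
-----------------------------------------------
  1   | coffee | Delta | fish | lawyer | green
  2   | juice | Gamma | cat | engineer | white
  3   | tea | Alpha | bird | teacher | blue
  4   | milk | Beta | dog | doctor | red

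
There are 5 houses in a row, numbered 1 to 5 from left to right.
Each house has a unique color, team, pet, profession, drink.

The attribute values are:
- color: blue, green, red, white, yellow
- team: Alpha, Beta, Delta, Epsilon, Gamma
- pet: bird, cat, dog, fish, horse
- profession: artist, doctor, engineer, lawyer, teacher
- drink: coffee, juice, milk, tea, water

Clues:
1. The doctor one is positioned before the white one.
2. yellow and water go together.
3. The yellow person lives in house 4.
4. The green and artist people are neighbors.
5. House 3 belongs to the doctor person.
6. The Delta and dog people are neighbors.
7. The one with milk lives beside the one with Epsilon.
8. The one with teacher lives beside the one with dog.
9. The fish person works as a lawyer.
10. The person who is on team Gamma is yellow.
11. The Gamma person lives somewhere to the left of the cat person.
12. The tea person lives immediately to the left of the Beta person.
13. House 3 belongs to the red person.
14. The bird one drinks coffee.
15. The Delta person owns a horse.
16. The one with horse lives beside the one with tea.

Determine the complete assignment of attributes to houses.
Solution:

House | Color | Team | Pet | Profession | Drink
-----------------------------------------------
  1   | green | Delta | horse | teacher | milk
  2   | blue | Epsilon | dog | artist | tea
  3   | red | Beta | bird | doctor | coffee
  4   | yellow | Gamma | fish | lawyer | water
  5   | white | Alpha | cat | engineer | juice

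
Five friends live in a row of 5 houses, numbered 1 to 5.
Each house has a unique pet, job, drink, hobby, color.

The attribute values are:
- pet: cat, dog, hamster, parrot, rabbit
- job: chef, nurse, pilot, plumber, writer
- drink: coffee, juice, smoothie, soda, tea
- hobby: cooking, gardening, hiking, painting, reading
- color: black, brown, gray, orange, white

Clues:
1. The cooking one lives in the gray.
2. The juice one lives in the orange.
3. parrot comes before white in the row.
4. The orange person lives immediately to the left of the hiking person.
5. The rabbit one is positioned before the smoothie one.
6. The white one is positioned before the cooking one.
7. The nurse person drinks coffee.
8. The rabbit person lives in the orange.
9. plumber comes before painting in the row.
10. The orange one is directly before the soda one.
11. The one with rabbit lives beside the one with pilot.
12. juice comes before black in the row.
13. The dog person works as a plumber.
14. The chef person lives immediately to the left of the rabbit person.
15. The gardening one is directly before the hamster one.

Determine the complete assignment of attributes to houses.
Solution:

House | Pet | Job | Drink | Hobby | Color
-----------------------------------------
  1   | parrot | chef | tea | reading | brown
  2   | rabbit | writer | juice | gardening | orange
  3   | hamster | pilot | soda | hiking | white
  4   | dog | plumber | smoothie | cooking | gray
  5   | cat | nurse | coffee | painting | black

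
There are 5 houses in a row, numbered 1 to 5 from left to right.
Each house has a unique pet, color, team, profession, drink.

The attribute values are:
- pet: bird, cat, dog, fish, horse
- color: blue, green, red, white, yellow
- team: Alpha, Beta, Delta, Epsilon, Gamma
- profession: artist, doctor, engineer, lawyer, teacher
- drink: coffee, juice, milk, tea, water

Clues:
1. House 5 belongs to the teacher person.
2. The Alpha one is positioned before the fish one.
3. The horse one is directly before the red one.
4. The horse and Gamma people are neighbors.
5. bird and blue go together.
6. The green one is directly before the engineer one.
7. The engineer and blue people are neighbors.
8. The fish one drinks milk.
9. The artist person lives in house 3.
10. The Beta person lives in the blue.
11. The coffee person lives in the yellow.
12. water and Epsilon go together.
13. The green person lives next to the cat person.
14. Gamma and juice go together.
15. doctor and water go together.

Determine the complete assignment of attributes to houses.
Solution:

House | Pet | Color | Team | Profession | Drink
-----------------------------------------------
  1   | horse | green | Epsilon | doctor | water
  2   | cat | red | Gamma | engineer | juice
  3   | bird | blue | Beta | artist | tea
  4   | dog | yellow | Alpha | lawyer | coffee
  5   | fish | white | Delta | teacher | milk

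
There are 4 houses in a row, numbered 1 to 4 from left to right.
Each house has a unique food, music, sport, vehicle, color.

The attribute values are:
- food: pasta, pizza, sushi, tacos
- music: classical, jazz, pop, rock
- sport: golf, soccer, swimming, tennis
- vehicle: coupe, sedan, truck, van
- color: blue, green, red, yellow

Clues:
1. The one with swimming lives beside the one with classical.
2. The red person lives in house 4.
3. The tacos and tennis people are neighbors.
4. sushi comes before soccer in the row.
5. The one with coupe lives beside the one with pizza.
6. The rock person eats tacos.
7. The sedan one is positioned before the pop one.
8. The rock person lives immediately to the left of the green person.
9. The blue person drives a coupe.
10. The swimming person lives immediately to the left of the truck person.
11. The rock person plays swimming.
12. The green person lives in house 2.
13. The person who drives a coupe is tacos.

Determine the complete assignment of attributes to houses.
Solution:

House | Food | Music | Sport | Vehicle | Color
----------------------------------------------
  1   | tacos | rock | swimming | coupe | blue
  2   | pizza | classical | tennis | truck | green
  3   | sushi | jazz | golf | sedan | yellow
  4   | pasta | pop | soccer | van | red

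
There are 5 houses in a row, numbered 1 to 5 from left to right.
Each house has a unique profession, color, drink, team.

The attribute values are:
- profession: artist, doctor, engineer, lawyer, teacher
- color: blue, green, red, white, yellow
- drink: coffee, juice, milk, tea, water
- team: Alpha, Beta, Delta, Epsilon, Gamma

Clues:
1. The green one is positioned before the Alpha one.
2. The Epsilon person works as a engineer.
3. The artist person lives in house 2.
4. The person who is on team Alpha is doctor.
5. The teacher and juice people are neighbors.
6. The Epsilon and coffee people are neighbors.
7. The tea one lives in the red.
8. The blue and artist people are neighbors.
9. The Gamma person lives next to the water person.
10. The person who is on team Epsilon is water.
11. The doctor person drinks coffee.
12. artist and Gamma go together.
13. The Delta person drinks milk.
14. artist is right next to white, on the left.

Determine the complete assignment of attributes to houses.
Solution:

House | Profession | Color | Drink | Team
-----------------------------------------
  1   | teacher | blue | milk | Delta
  2   | artist | green | juice | Gamma
  3   | engineer | white | water | Epsilon
  4   | doctor | yellow | coffee | Alpha
  5   | lawyer | red | tea | Beta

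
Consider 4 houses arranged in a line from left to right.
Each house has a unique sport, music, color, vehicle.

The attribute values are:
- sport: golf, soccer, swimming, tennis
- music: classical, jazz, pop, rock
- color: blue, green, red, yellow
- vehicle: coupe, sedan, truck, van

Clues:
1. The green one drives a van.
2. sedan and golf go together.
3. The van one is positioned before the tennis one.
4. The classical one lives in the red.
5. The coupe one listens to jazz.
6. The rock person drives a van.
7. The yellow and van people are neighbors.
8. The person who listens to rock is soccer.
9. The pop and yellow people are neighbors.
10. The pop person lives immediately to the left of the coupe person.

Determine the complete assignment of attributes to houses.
Solution:

House | Sport | Music | Color | Vehicle
---------------------------------------
  1   | golf | pop | blue | sedan
  2   | swimming | jazz | yellow | coupe
  3   | soccer | rock | green | van
  4   | tennis | classical | red | truck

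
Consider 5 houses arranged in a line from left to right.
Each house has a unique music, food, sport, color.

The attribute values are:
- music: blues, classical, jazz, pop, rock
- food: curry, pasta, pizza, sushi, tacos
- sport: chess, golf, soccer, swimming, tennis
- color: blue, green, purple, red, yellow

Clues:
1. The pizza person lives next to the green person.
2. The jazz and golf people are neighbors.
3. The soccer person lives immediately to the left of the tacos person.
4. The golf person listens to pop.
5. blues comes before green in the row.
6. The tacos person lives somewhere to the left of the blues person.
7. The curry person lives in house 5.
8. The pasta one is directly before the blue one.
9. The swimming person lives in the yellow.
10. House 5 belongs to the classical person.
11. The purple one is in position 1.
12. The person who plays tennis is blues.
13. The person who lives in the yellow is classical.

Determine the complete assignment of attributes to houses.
Solution:

House | Music | Food | Sport | Color
------------------------------------
  1   | jazz | pasta | soccer | purple
  2   | pop | tacos | golf | blue
  3   | blues | pizza | tennis | red
  4   | rock | sushi | chess | green
  5   | classical | curry | swimming | yellow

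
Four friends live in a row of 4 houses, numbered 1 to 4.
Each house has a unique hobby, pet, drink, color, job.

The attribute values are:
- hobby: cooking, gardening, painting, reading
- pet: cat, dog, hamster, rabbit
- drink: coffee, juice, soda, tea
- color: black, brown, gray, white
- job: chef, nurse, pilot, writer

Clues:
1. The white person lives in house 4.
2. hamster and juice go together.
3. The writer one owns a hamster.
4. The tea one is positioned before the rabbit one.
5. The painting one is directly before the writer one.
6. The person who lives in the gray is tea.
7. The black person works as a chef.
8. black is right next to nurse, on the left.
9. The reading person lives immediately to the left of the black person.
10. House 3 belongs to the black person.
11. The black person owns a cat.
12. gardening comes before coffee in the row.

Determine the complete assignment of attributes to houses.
Solution:

House | Hobby | Pet | Drink | Color | Job
-----------------------------------------
  1   | painting | dog | tea | gray | pilot
  2   | reading | hamster | juice | brown | writer
  3   | gardening | cat | soda | black | chef
  4   | cooking | rabbit | coffee | white | nurse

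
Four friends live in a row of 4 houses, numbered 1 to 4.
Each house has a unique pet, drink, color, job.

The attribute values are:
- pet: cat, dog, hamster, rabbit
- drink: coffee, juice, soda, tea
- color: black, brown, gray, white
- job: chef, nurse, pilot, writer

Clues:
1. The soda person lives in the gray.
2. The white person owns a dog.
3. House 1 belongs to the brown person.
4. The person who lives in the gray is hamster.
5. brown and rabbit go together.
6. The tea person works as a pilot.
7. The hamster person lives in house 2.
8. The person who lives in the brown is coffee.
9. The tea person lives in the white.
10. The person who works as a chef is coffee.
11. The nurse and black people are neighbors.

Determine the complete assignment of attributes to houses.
Solution:

House | Pet | Drink | Color | Job
---------------------------------
  1   | rabbit | coffee | brown | chef
  2   | hamster | soda | gray | nurse
  3   | cat | juice | black | writer
  4   | dog | tea | white | pilot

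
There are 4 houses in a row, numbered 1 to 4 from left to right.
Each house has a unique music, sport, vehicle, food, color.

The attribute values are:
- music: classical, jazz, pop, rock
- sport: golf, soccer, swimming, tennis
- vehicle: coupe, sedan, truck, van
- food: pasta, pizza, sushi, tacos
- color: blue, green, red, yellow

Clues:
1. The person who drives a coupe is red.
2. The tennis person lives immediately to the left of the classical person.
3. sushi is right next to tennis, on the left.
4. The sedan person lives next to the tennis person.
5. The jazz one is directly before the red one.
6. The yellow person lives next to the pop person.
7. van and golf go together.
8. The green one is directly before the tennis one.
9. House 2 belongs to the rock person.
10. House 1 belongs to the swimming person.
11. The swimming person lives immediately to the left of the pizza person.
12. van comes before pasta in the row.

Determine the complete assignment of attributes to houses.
Solution:

House | Music | Sport | Vehicle | Food | Color
----------------------------------------------
  1   | jazz | swimming | sedan | sushi | green
  2   | rock | tennis | coupe | pizza | red
  3   | classical | golf | van | tacos | yellow
  4   | pop | soccer | truck | pasta | blue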